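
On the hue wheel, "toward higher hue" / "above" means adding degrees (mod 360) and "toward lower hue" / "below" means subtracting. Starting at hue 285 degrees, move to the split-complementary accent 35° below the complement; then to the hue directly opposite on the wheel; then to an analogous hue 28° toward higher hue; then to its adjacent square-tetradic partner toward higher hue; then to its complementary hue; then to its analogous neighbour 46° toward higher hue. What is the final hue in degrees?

234°

285 + 145 = 430 → 430 − 360 = 70°   (split-comp 35° ↓)
70 + 180 = 250°   (complement)
250 + 28 = 278°   (analog 28° ↑)
278 + 90 = 368 → 368 − 360 = 8°   (square ↑)
8 + 180 = 188°   (complement)
188 + 46 = 234°   (analog 46° ↑)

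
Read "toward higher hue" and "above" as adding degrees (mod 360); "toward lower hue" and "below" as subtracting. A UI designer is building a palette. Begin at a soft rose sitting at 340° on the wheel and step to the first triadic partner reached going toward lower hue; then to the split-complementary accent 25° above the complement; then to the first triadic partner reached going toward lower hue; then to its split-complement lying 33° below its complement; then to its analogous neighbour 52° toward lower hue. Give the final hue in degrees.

40°

triadic ↓ −120°: 340 − 120 = 220°
split-comp 25° ↑ +205°: 220 + 205 = 425 → 425 − 360 = 65°
triadic ↓ −120°: 65 − 120 = -55 → -55 + 360 = 305°
split-comp 33° ↓ +147°: 305 + 147 = 452 → 452 − 360 = 92°
analog 52° ↓ −52°: 92 − 52 = 40°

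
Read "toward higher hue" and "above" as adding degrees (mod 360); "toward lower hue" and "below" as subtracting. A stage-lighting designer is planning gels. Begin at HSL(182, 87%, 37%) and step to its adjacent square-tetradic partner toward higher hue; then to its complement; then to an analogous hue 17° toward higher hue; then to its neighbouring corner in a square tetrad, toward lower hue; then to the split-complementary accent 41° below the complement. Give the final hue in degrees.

182 + 90 = 272°   (square ↑)
272 + 180 = 452 → 452 − 360 = 92°   (complement)
92 + 17 = 109°   (analog 17° ↑)
109 − 90 = 19°   (square ↓)
19 + 139 = 158°   (split-comp 41° ↓)

158°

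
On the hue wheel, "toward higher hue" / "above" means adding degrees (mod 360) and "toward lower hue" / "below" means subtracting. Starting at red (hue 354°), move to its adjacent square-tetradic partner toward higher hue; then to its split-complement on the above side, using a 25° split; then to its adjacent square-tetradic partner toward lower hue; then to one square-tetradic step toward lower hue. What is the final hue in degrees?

square ↑ +90°: 354 + 90 = 444 → 444 − 360 = 84°
split-comp 25° ↑ +205°: 84 + 205 = 289°
square ↓ −90°: 289 − 90 = 199°
square ↓ −90°: 199 − 90 = 109°

109°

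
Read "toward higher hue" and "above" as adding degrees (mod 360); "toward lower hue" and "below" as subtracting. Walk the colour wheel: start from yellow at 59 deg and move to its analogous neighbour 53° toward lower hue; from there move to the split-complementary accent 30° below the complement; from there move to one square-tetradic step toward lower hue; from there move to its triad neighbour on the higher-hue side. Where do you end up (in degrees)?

−53° (analog 53° ↓): 59 − 53 = 6°
+150° (split-comp 30° ↓): 6 + 150 = 156°
−90° (square ↓): 156 − 90 = 66°
+120° (triadic ↑): 66 + 120 = 186°

186°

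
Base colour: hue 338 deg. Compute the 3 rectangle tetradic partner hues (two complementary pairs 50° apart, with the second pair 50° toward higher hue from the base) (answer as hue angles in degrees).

A rectangular tetradic uses two complementary pairs 50° apart: offsets 0°, 50°, 180°, 230°.
338 + 50 = 388 → 388 − 360 = 28°
338 + 180 = 518 → 518 − 360 = 158°
338 + 230 = 568 → 568 − 360 = 208°

28°, 158°, 208°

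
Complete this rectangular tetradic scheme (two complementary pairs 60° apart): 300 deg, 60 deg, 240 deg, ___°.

A rectangular tetradic uses two complementary pairs 60° apart: offsets 0°, 60°, 180°, 240°.
Among {60°, 240°, 300°}, 240° and 60° are a 180° pair.
The remaining hue 300° needs its own complement: 300 + 180 = 480 → 480 − 360 = 120°

120°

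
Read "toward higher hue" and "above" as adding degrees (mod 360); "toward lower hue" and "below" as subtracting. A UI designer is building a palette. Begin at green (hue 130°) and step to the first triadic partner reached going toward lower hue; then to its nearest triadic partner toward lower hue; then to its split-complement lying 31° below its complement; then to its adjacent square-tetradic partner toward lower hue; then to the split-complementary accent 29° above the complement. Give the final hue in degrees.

−120° (triadic ↓): 130 − 120 = 10°
−120° (triadic ↓): 10 − 120 = -110 → -110 + 360 = 250°
+149° (split-comp 31° ↓): 250 + 149 = 399 → 399 − 360 = 39°
−90° (square ↓): 39 − 90 = -51 → -51 + 360 = 309°
+209° (split-comp 29° ↑): 309 + 209 = 518 → 518 − 360 = 158°

158°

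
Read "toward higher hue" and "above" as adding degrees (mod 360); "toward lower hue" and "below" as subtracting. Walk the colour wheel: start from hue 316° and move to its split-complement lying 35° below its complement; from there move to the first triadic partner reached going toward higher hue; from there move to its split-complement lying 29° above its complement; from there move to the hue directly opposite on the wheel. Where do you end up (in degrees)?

+145° (split-comp 35° ↓): 316 + 145 = 461 → 461 − 360 = 101°
+120° (triadic ↑): 101 + 120 = 221°
+209° (split-comp 29° ↑): 221 + 209 = 430 → 430 − 360 = 70°
+180° (complement): 70 + 180 = 250°

250°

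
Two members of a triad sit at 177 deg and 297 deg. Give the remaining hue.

57°

A triad spaces three hues 120° apart.
The full set is {57°, 177°, 297°}.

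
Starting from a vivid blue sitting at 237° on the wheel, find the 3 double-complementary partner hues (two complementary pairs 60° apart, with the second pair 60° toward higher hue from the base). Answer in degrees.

237 + 60 = 297°
237 + 180 = 417 → 417 − 360 = 57°
237 + 240 = 477 → 477 − 360 = 117°

297°, 57° and 117°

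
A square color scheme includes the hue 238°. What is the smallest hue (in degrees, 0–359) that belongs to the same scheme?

A square tetradic scheme places four hues every 90°.
The full set through 238° is {58°, 148°, 238°, 328°}.

58°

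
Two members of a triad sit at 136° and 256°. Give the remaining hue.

16°

A triad spaces three hues 120° apart.
The full set is {16°, 136°, 256°}.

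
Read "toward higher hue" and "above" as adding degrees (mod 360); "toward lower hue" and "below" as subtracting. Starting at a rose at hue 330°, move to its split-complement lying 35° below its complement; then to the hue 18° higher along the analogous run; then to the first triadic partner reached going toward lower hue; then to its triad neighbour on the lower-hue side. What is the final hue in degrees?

330 + 145 = 475 → 475 − 360 = 115°   (split-comp 35° ↓)
115 + 18 = 133°   (analog 18° ↑)
133 − 120 = 13°   (triadic ↓)
13 − 120 = -107 → -107 + 360 = 253°   (triadic ↓)

253°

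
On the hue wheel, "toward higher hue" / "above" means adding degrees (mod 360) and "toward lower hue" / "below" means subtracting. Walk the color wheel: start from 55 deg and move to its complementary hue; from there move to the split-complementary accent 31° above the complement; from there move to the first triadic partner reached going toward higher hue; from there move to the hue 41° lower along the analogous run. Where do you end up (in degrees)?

+180° (complement): 55 + 180 = 235°
+211° (split-comp 31° ↑): 235 + 211 = 446 → 446 − 360 = 86°
+120° (triadic ↑): 86 + 120 = 206°
−41° (analog 41° ↓): 206 − 41 = 165°

165°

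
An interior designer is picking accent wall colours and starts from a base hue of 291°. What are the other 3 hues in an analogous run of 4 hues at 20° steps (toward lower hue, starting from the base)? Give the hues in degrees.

Analogous hues sit every 20° along the wheel.
291 − 20 = 271°
291 − 40 = 251°
291 − 60 = 231°

271°, 251° and 231°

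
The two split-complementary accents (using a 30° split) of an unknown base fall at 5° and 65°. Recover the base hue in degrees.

215°

The accents sit 30° either side of the complement, so the complement is their short-arc midpoint on the wheel.
Short-arc midpoint of 5° and 65°: 35°.
Base is 180° from the complement: 35 − 180 = -145 → -145 + 360 = 215°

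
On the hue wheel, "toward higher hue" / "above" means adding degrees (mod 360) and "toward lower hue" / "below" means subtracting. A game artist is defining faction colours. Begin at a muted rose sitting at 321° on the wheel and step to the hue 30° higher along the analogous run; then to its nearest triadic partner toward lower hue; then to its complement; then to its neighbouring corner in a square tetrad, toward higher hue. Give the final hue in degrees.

analog 30° ↑ +30°: 321 + 30 = 351°
triadic ↓ −120°: 351 − 120 = 231°
complement +180°: 231 + 180 = 411 → 411 − 360 = 51°
square ↑ +90°: 51 + 90 = 141°

141°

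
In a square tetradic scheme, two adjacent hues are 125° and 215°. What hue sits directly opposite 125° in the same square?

305°

A square tetradic scheme places four hues 90° apart; opposite corners are 180° apart.
125 + 180 = 305°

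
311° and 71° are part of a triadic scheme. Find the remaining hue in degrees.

A triad places three hues 120° apart.
The full set through 71° is {71°, 191°, 311°}.
Given {71°, 311°}, the missing hue is 191°.

191°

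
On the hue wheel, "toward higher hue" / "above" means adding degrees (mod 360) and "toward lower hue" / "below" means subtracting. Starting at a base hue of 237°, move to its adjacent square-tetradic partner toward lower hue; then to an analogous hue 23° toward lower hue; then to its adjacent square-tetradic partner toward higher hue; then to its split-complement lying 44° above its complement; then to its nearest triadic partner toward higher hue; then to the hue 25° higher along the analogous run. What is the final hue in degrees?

223°

−90° (square ↓): 237 − 90 = 147°
−23° (analog 23° ↓): 147 − 23 = 124°
+90° (square ↑): 124 + 90 = 214°
+224° (split-comp 44° ↑): 214 + 224 = 438 → 438 − 360 = 78°
+120° (triadic ↑): 78 + 120 = 198°
+25° (analog 25° ↑): 198 + 25 = 223°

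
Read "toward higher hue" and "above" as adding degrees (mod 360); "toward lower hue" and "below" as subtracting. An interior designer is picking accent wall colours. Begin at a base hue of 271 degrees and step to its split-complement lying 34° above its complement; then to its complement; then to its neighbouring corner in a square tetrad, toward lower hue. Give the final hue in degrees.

271 + 214 = 485 → 485 − 360 = 125°   (split-comp 34° ↑)
125 + 180 = 305°   (complement)
305 − 90 = 215°   (square ↓)

215°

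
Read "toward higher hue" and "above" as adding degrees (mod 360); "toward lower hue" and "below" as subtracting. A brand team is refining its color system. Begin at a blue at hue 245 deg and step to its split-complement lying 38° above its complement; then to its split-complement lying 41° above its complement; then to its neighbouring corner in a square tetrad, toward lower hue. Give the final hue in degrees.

234°

+218° (split-comp 38° ↑): 245 + 218 = 463 → 463 − 360 = 103°
+221° (split-comp 41° ↑): 103 + 221 = 324°
−90° (square ↓): 324 − 90 = 234°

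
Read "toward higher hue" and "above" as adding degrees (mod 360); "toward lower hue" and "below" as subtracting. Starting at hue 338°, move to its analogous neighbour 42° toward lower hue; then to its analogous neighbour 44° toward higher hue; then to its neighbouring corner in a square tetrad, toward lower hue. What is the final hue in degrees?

−42° (analog 42° ↓): 338 − 42 = 296°
+44° (analog 44° ↑): 296 + 44 = 340°
−90° (square ↓): 340 − 90 = 250°

250°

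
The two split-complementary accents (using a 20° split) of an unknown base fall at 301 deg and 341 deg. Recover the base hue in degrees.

141°

The accents sit 20° either side of the complement, so the complement is their short-arc midpoint on the wheel.
Short-arc midpoint of 301° and 341°: 321°.
Base is 180° from the complement: 321 − 180 = 141°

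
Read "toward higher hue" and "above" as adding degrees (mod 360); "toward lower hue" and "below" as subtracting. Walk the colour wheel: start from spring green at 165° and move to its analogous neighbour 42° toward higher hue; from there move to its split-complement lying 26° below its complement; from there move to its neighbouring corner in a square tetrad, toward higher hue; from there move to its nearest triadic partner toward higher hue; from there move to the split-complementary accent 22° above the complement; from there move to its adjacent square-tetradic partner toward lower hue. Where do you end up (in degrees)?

323°

165 + 42 = 207°   (analog 42° ↑)
207 + 154 = 361 → 361 − 360 = 1°   (split-comp 26° ↓)
1 + 90 = 91°   (square ↑)
91 + 120 = 211°   (triadic ↑)
211 + 202 = 413 → 413 − 360 = 53°   (split-comp 22° ↑)
53 − 90 = -37 → -37 + 360 = 323°   (square ↓)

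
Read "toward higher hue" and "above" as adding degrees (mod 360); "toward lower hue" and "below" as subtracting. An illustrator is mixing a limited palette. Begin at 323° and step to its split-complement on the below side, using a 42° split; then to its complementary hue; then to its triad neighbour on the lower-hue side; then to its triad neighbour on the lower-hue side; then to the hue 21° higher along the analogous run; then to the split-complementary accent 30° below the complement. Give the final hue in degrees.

+138° (split-comp 42° ↓): 323 + 138 = 461 → 461 − 360 = 101°
+180° (complement): 101 + 180 = 281°
−120° (triadic ↓): 281 − 120 = 161°
−120° (triadic ↓): 161 − 120 = 41°
+21° (analog 21° ↑): 41 + 21 = 62°
+150° (split-comp 30° ↓): 62 + 150 = 212°

212°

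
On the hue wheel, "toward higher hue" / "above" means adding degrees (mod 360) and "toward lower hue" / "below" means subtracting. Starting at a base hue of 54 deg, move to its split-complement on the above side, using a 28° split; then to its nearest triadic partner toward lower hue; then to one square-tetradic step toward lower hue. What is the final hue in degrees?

+208° (split-comp 28° ↑): 54 + 208 = 262°
−120° (triadic ↓): 262 − 120 = 142°
−90° (square ↓): 142 − 90 = 52°

52°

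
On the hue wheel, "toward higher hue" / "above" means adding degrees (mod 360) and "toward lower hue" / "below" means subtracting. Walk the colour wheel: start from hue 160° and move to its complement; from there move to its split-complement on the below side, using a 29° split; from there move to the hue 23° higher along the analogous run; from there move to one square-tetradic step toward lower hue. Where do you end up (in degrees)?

64°

+180° (complement): 160 + 180 = 340°
+151° (split-comp 29° ↓): 340 + 151 = 491 → 491 − 360 = 131°
+23° (analog 23° ↑): 131 + 23 = 154°
−90° (square ↓): 154 − 90 = 64°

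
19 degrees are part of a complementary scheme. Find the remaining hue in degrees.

199°

The complement sits 180° across the wheel.
The full set through 19° is {19°, 199°}.
Given {19°}, the missing hue is 199°.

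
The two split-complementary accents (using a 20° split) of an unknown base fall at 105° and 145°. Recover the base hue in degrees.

305°

The accents sit 20° either side of the complement, so the complement is their short-arc midpoint on the wheel.
Short-arc midpoint of 105° and 145°: 125°.
Base is 180° from the complement: 125 − 180 = -55 → -55 + 360 = 305°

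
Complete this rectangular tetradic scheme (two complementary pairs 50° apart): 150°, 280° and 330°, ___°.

A rectangular tetradic uses two complementary pairs 50° apart: offsets 0°, 50°, 180°, 230°.
Among {150°, 280°, 330°}, 330° and 150° are a 180° pair.
The remaining hue 280° needs its own complement: 280 + 180 = 460 → 460 − 360 = 100°

100°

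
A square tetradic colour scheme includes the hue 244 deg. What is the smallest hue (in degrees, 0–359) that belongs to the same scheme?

A square tetradic scheme places four hues every 90°.
The full set through 244° is {64°, 154°, 244°, 334°}.

64°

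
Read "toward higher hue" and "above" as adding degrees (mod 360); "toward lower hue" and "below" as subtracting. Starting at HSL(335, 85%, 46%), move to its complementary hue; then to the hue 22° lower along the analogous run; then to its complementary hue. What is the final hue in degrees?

313°

+180° (complement): 335 + 180 = 515 → 515 − 360 = 155°
−22° (analog 22° ↓): 155 − 22 = 133°
+180° (complement): 133 + 180 = 313°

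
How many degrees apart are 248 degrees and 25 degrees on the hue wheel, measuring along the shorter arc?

|248 − 25| = 223.
The shorter arc is 360 − 223 = 137°.

137°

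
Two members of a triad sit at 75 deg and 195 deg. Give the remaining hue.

A triad spaces three hues 120° apart.
The full set is {75°, 195°, 315°}.

315°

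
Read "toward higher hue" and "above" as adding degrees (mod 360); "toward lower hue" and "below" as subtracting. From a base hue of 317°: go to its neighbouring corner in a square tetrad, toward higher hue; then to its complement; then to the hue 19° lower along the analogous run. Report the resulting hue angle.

square ↑ +90°: 317 + 90 = 407 → 407 − 360 = 47°
complement +180°: 47 + 180 = 227°
analog 19° ↓ −19°: 227 − 19 = 208°

208°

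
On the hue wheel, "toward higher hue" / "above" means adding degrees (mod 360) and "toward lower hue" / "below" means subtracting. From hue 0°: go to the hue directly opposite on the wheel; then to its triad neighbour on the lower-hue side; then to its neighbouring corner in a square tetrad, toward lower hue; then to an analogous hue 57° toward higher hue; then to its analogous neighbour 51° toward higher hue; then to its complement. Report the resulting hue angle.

+180° (complement): 0 + 180 = 180°
−120° (triadic ↓): 180 − 120 = 60°
−90° (square ↓): 60 − 90 = -30 → -30 + 360 = 330°
+57° (analog 57° ↑): 330 + 57 = 387 → 387 − 360 = 27°
+51° (analog 51° ↑): 27 + 51 = 78°
+180° (complement): 78 + 180 = 258°

258°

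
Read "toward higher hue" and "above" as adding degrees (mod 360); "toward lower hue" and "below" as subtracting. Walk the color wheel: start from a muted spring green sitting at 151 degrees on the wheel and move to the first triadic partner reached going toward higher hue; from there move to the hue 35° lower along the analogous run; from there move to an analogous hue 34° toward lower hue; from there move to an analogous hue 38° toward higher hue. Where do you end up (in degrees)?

+120° (triadic ↑): 151 + 120 = 271°
−35° (analog 35° ↓): 271 − 35 = 236°
−34° (analog 34° ↓): 236 − 34 = 202°
+38° (analog 38° ↑): 202 + 38 = 240°

240°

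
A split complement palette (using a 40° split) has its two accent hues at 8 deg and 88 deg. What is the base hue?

228°

The accents sit 40° either side of the complement, so the complement is their short-arc midpoint on the wheel.
Short-arc midpoint of 8° and 88°: 48°.
Base is 180° from the complement: 48 − 180 = -132 → -132 + 360 = 228°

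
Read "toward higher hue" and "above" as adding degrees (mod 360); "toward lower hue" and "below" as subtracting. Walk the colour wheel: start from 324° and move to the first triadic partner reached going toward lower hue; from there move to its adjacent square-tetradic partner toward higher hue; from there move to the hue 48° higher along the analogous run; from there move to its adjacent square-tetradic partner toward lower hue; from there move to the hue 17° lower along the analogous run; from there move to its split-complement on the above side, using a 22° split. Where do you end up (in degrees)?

77°

−120° (triadic ↓): 324 − 120 = 204°
+90° (square ↑): 204 + 90 = 294°
+48° (analog 48° ↑): 294 + 48 = 342°
−90° (square ↓): 342 − 90 = 252°
−17° (analog 17° ↓): 252 − 17 = 235°
+202° (split-comp 22° ↑): 235 + 202 = 437 → 437 − 360 = 77°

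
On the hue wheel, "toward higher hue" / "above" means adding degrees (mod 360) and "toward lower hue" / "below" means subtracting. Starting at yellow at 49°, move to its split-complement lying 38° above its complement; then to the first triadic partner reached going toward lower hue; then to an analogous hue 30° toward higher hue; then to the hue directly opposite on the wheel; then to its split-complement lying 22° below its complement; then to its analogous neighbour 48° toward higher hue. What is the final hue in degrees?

203°

split-comp 38° ↑ +218°: 49 + 218 = 267°
triadic ↓ −120°: 267 − 120 = 147°
analog 30° ↑ +30°: 147 + 30 = 177°
complement +180°: 177 + 180 = 357°
split-comp 22° ↓ +158°: 357 + 158 = 515 → 515 − 360 = 155°
analog 48° ↑ +48°: 155 + 48 = 203°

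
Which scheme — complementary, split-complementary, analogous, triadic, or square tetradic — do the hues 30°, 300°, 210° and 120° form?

square tetradic

Sort the hues: 30°, 120°, 210°, 300°.
Successive gaps around the wheel: 90°, 90°, 90°, 90°.
Four hues every 90° form a square tetradic scheme.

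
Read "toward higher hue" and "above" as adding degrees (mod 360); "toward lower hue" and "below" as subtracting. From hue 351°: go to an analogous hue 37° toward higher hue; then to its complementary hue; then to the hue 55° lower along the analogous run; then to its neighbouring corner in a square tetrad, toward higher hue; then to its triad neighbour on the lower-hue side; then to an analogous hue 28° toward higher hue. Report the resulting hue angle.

151°

+37° (analog 37° ↑): 351 + 37 = 388 → 388 − 360 = 28°
+180° (complement): 28 + 180 = 208°
−55° (analog 55° ↓): 208 − 55 = 153°
+90° (square ↑): 153 + 90 = 243°
−120° (triadic ↓): 243 − 120 = 123°
+28° (analog 28° ↑): 123 + 28 = 151°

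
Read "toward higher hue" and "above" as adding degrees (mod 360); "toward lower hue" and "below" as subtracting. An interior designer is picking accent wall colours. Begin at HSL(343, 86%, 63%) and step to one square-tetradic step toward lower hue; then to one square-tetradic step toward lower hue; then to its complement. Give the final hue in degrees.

−90° (square ↓): 343 − 90 = 253°
−90° (square ↓): 253 − 90 = 163°
+180° (complement): 163 + 180 = 343°

343°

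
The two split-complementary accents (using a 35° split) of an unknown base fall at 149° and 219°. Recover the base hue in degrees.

The accents sit 35° either side of the complement, so the complement is their short-arc midpoint on the wheel.
Short-arc midpoint of 149° and 219°: 184°.
Base is 180° from the complement: 184 − 180 = 4°

4°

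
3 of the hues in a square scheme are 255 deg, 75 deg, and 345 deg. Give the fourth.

165°

A square tetradic scheme places four hues every 90°.
The full set through 75° is {75°, 165°, 255°, 345°}.
Given {75°, 255°, 345°}, the missing hue is 165°.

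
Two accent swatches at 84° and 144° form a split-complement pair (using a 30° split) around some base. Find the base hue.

294°

The accents sit 30° either side of the complement, so the complement is their short-arc midpoint on the wheel.
Short-arc midpoint of 84° and 144°: 114°.
Base is 180° from the complement: 114 − 180 = -66 → -66 + 360 = 294°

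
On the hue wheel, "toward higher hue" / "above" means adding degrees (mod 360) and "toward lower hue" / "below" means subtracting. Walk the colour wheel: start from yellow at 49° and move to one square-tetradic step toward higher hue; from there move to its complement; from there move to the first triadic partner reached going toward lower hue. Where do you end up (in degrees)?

49 + 90 = 139°   (square ↑)
139 + 180 = 319°   (complement)
319 − 120 = 199°   (triadic ↓)

199°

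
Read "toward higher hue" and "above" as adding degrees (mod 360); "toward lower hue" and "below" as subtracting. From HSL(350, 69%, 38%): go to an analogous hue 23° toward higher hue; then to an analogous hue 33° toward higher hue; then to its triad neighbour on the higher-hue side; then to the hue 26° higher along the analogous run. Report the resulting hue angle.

analog 23° ↑ +23°: 350 + 23 = 373 → 373 − 360 = 13°
analog 33° ↑ +33°: 13 + 33 = 46°
triadic ↑ +120°: 46 + 120 = 166°
analog 26° ↑ +26°: 166 + 26 = 192°

192°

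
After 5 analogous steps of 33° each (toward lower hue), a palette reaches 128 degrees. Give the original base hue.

293°

5 steps of 33° (toward lower hue) give a net shift of −165°.
Start = end − shift: 128 + 165 = 293°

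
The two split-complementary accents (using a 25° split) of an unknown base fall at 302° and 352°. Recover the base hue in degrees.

147°

The accents sit 25° either side of the complement, so the complement is their short-arc midpoint on the wheel.
Short-arc midpoint of 302° and 352°: 327°.
Base is 180° from the complement: 327 − 180 = 147°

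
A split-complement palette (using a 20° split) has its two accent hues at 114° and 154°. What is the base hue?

The accents sit 20° either side of the complement, so the complement is their short-arc midpoint on the wheel.
Short-arc midpoint of 114° and 154°: 134°.
Base is 180° from the complement: 134 − 180 = -46 → -46 + 360 = 314°

314°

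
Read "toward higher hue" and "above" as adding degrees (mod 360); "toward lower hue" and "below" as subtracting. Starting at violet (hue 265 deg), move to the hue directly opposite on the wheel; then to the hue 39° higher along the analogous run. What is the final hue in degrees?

complement +180°: 265 + 180 = 445 → 445 − 360 = 85°
analog 39° ↑ +39°: 85 + 39 = 124°

124°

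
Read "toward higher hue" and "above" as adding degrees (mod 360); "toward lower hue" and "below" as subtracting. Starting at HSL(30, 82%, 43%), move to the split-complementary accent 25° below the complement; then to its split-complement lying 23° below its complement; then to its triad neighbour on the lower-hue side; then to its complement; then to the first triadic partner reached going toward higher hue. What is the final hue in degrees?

162°

30 + 155 = 185°   (split-comp 25° ↓)
185 + 157 = 342°   (split-comp 23° ↓)
342 − 120 = 222°   (triadic ↓)
222 + 180 = 402 → 402 − 360 = 42°   (complement)
42 + 120 = 162°   (triadic ↑)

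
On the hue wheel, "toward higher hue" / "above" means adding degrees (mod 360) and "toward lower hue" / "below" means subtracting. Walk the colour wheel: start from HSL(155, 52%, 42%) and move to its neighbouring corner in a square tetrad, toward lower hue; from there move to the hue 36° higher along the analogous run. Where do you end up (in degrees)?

−90° (square ↓): 155 − 90 = 65°
+36° (analog 36° ↑): 65 + 36 = 101°

101°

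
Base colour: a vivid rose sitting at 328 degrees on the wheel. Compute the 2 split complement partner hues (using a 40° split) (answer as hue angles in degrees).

108° and 188°

Split-complementary hues sit 40° either side of the complement.
Complement of 328 degrees: 328 + 180 = 508 → 508 − 360 = 148°
148 − 40 = 108°
148 + 40 = 188°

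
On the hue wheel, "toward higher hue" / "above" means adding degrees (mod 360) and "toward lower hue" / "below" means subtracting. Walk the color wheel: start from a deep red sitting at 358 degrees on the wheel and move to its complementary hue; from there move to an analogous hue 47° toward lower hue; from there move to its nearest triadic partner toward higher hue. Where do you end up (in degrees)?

complement +180°: 358 + 180 = 538 → 538 − 360 = 178°
analog 47° ↓ −47°: 178 − 47 = 131°
triadic ↑ +120°: 131 + 120 = 251°

251°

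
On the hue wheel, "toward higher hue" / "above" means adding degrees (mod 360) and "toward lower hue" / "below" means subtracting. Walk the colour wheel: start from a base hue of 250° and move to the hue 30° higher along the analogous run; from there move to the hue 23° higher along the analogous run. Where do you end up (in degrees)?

+30° (analog 30° ↑): 250 + 30 = 280°
+23° (analog 23° ↑): 280 + 23 = 303°

303°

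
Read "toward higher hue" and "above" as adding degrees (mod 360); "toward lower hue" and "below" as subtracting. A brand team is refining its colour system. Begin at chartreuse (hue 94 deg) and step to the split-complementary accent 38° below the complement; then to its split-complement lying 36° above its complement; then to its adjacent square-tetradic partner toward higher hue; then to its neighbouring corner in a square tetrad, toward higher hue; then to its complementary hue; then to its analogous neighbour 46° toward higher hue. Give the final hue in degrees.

+142° (split-comp 38° ↓): 94 + 142 = 236°
+216° (split-comp 36° ↑): 236 + 216 = 452 → 452 − 360 = 92°
+90° (square ↑): 92 + 90 = 182°
+90° (square ↑): 182 + 90 = 272°
+180° (complement): 272 + 180 = 452 → 452 − 360 = 92°
+46° (analog 46° ↑): 92 + 46 = 138°

138°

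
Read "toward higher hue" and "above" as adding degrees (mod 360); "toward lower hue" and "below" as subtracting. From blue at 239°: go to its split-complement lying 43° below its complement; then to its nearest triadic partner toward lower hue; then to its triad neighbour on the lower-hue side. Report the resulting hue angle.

136°

239 + 137 = 376 → 376 − 360 = 16°   (split-comp 43° ↓)
16 − 120 = -104 → -104 + 360 = 256°   (triadic ↓)
256 − 120 = 136°   (triadic ↓)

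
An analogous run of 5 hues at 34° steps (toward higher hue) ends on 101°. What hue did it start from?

4 steps of 34° (toward higher hue) give a net shift of +136°.
Start = end − shift: 101 − 136 = -35 → -35 + 360 = 325°

325°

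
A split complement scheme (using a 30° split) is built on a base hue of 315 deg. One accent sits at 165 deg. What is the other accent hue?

Split-complementary hues sit 30° either side of the complement.
Complement of the base 315°: 315 + 180 = 495 → 495 − 360 = 135°
The given accent 165° is 30° one side of 135°; the other accent sits 30° the other side: 135 − 30 = 105°

105°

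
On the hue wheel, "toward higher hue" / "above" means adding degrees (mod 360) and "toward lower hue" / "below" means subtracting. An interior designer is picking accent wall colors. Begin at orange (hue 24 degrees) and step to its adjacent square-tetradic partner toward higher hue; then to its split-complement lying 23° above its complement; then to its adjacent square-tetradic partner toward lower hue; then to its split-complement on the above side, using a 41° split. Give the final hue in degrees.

88°

square ↑ +90°: 24 + 90 = 114°
split-comp 23° ↑ +203°: 114 + 203 = 317°
square ↓ −90°: 317 − 90 = 227°
split-comp 41° ↑ +221°: 227 + 221 = 448 → 448 − 360 = 88°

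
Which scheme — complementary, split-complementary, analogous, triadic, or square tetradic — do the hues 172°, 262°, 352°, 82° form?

Sort the hues: 82°, 172°, 262°, 352°.
Successive gaps around the wheel: 90°, 90°, 90°, 90°.
Four hues every 90° form a square tetradic scheme.

square tetradic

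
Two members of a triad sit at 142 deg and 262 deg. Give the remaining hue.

A triad spaces three hues 120° apart.
The full set is {22°, 142°, 262°}.

22°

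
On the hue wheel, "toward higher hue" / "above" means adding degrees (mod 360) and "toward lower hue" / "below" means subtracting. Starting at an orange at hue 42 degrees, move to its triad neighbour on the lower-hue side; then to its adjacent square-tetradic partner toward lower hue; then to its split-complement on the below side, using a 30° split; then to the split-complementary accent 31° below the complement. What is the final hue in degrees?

131°

triadic ↓ −120°: 42 − 120 = -78 → -78 + 360 = 282°
square ↓ −90°: 282 − 90 = 192°
split-comp 30° ↓ +150°: 192 + 150 = 342°
split-comp 31° ↓ +149°: 342 + 149 = 491 → 491 − 360 = 131°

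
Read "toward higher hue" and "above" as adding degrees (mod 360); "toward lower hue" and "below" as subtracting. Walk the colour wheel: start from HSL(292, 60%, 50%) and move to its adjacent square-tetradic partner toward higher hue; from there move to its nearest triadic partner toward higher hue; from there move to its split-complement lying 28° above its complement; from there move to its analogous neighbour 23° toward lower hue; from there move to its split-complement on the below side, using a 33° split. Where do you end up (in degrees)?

square ↑ +90°: 292 + 90 = 382 → 382 − 360 = 22°
triadic ↑ +120°: 22 + 120 = 142°
split-comp 28° ↑ +208°: 142 + 208 = 350°
analog 23° ↓ −23°: 350 − 23 = 327°
split-comp 33° ↓ +147°: 327 + 147 = 474 → 474 − 360 = 114°

114°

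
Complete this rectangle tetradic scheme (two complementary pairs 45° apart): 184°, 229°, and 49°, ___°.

A rectangular tetradic uses two complementary pairs 45° apart: offsets 0°, 45°, 180°, 225°.
Among {49°, 184°, 229°}, 229° and 49° are a 180° pair.
The remaining hue 184° needs its own complement: 184 + 180 = 364 → 364 − 360 = 4°

4°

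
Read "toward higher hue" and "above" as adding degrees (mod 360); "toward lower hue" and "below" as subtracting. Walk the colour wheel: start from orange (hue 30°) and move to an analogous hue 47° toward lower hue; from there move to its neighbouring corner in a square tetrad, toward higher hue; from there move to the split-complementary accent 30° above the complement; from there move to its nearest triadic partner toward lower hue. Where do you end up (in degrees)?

163°

analog 47° ↓ −47°: 30 − 47 = -17 → -17 + 360 = 343°
square ↑ +90°: 343 + 90 = 433 → 433 − 360 = 73°
split-comp 30° ↑ +210°: 73 + 210 = 283°
triadic ↓ −120°: 283 − 120 = 163°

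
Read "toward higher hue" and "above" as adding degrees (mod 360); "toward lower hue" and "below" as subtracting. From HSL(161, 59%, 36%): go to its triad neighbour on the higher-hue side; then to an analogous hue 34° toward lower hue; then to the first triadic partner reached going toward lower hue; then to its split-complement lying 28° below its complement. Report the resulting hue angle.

+120° (triadic ↑): 161 + 120 = 281°
−34° (analog 34° ↓): 281 − 34 = 247°
−120° (triadic ↓): 247 − 120 = 127°
+152° (split-comp 28° ↓): 127 + 152 = 279°

279°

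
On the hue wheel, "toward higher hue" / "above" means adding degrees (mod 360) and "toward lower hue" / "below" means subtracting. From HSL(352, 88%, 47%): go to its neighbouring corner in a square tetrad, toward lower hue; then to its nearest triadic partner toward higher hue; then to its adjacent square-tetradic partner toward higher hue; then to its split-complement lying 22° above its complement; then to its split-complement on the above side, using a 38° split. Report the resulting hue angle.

square ↓ −90°: 352 − 90 = 262°
triadic ↑ +120°: 262 + 120 = 382 → 382 − 360 = 22°
square ↑ +90°: 22 + 90 = 112°
split-comp 22° ↑ +202°: 112 + 202 = 314°
split-comp 38° ↑ +218°: 314 + 218 = 532 → 532 − 360 = 172°

172°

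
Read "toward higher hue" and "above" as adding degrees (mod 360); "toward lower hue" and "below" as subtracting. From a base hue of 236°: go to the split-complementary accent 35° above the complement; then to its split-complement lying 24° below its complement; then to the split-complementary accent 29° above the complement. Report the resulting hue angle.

+215° (split-comp 35° ↑): 236 + 215 = 451 → 451 − 360 = 91°
+156° (split-comp 24° ↓): 91 + 156 = 247°
+209° (split-comp 29° ↑): 247 + 209 = 456 → 456 − 360 = 96°

96°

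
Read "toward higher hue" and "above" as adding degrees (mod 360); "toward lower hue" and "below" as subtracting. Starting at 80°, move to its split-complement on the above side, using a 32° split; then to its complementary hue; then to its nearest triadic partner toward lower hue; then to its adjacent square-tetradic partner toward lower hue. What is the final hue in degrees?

+212° (split-comp 32° ↑): 80 + 212 = 292°
+180° (complement): 292 + 180 = 472 → 472 − 360 = 112°
−120° (triadic ↓): 112 − 120 = -8 → -8 + 360 = 352°
−90° (square ↓): 352 − 90 = 262°

262°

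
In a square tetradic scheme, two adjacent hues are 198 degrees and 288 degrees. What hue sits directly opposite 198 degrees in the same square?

18°

A square tetradic scheme places four hues 90° apart; opposite corners are 180° apart.
198 + 180 = 378 → 378 − 360 = 18°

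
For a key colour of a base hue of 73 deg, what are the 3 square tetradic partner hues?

163°, 253°, 343°

A square tetradic scheme places four hues every 90°.
73 + 90 = 163°
73 + 180 = 253°
73 + 270 = 343°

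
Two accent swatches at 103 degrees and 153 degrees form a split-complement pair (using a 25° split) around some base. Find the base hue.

308°

The accents sit 25° either side of the complement, so the complement is their short-arc midpoint on the wheel.
Short-arc midpoint of 103° and 153°: 128°.
Base is 180° from the complement: 128 − 180 = -52 → -52 + 360 = 308°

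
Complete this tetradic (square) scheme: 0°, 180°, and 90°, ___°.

A square tetradic scheme places four hues every 90°.
The full set through 0° is {0°, 90°, 180°, 270°}.
Given {0°, 90°, 180°}, the missing hue is 270°.

270°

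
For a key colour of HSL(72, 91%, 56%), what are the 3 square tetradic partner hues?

A square tetradic scheme places four hues every 90°.
72 + 90 = 162°
72 + 180 = 252°
72 + 270 = 342°

162°, 252° and 342°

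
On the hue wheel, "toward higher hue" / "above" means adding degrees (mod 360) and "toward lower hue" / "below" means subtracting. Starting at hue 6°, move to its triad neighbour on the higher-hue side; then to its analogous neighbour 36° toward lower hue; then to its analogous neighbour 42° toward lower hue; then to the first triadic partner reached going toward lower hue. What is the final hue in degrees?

triadic ↑ +120°: 6 + 120 = 126°
analog 36° ↓ −36°: 126 − 36 = 90°
analog 42° ↓ −42°: 90 − 42 = 48°
triadic ↓ −120°: 48 − 120 = -72 → -72 + 360 = 288°

288°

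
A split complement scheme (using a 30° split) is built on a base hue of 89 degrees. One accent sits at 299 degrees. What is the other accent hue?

239°

Split-complementary hues sit 30° either side of the complement.
Complement of the base 89°: 89 + 180 = 269°
The given accent 299° is 30° one side of 269°; the other accent sits 30° the other side: 269 − 30 = 239°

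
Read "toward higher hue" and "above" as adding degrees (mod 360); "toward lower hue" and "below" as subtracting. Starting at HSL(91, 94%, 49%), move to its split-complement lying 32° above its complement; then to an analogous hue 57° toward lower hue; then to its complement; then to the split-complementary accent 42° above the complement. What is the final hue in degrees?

288°

91 + 212 = 303°   (split-comp 32° ↑)
303 − 57 = 246°   (analog 57° ↓)
246 + 180 = 426 → 426 − 360 = 66°   (complement)
66 + 222 = 288°   (split-comp 42° ↑)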